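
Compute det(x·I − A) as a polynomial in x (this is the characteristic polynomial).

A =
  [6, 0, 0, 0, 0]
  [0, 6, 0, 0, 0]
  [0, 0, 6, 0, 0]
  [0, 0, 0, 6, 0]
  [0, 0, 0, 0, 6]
x^5 - 30*x^4 + 360*x^3 - 2160*x^2 + 6480*x - 7776

Expanding det(x·I − A) (e.g. by cofactor expansion or by noting that A is similar to its Jordan form J, which has the same characteristic polynomial as A) gives
  χ_A(x) = x^5 - 30*x^4 + 360*x^3 - 2160*x^2 + 6480*x - 7776
which factors as (x - 6)^5. The eigenvalues (with algebraic multiplicities) are λ = 6 with multiplicity 5.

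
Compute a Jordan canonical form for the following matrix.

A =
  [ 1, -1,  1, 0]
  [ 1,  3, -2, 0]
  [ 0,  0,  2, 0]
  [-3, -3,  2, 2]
J_3(2) ⊕ J_1(2)

The characteristic polynomial is
  det(x·I − A) = x^4 - 8*x^3 + 24*x^2 - 32*x + 16 = (x - 2)^4

Eigenvalues and multiplicities (the geometric multiplicity of λ is n − rank(A − λI), which equals the number of Jordan blocks for λ):
  λ = 2: algebraic multiplicity = 4, geometric multiplicity = 2

Determining the block sizes for each eigenvalue:
  λ = 2: with am = 4 and gm = 2, the partition is not yet determined (e.g. several partitions of 4 into 2 parts exist). Let N = A − (2)·I. Computing rank(N^1) = 2, rank(N^2) = 1, rank(N^3) = 0; the number of blocks of size ≥ j is rank(N^{j−1}) − rank(N^j), giving [2, 1, 1]. So we have 1 block(s) of size 3, 1 block(s) of size 1 → block sizes [3, 1]

Assembling the blocks gives a Jordan form
J =
  [2, 1, 0, 0]
  [0, 2, 1, 0]
  [0, 0, 2, 0]
  [0, 0, 0, 2]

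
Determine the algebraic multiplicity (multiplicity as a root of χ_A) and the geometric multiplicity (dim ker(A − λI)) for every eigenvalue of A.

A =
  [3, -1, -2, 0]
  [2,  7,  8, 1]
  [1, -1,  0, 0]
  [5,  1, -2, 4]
λ = 2: alg = 1, geom = 1; λ = 4: alg = 3, geom = 1

Step 1 — factor the characteristic polynomial to read off the algebraic multiplicities:
  χ_A(x) = (x - 4)^3*(x - 2)

Step 2 — compute geometric multiplicities via the rank-nullity identity g(λ) = n − rank(A − λI):
  rank(A − (2)·I) = 3, so dim ker(A − (2)·I) = n − 3 = 1
  rank(A − (4)·I) = 3, so dim ker(A − (4)·I) = n − 3 = 1

Summary:
  λ = 2: algebraic multiplicity = 1, geometric multiplicity = 1
  λ = 4: algebraic multiplicity = 3, geometric multiplicity = 1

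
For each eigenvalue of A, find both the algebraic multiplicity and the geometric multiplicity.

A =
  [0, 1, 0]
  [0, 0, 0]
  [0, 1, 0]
λ = 0: alg = 3, geom = 2

Step 1 — factor the characteristic polynomial to read off the algebraic multiplicities:
  χ_A(x) = x^3

Step 2 — compute geometric multiplicities via the rank-nullity identity g(λ) = n − rank(A − λI):
  rank(A − (0)·I) = 1, so dim ker(A − (0)·I) = n − 1 = 2

Summary:
  λ = 0: algebraic multiplicity = 3, geometric multiplicity = 2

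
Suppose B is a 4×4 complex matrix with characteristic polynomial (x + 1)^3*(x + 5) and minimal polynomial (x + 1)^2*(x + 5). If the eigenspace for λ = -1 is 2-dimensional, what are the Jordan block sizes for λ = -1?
Block sizes for λ = -1: [2, 1]

Step 1 — from the characteristic polynomial, algebraic multiplicity of λ = -1 is 3. From dim ker(B − (-1)·I) = 2, there are exactly 2 Jordan blocks for λ = -1.
Step 2 — from the minimal polynomial, the factor (x + 1)^2 tells us the largest block for λ = -1 has size 2.
Step 3 — with total size 3, 2 blocks, and largest block 2, the block sizes (in nonincreasing order) are [2, 1].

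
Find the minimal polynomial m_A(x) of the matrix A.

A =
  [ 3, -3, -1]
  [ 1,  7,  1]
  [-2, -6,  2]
x^2 - 8*x + 16

The characteristic polynomial is χ_A(x) = (x - 4)^3, so the eigenvalues are known. The minimal polynomial is
  m_A(x) = Π_λ (x − λ)^{k_λ}
where k_λ is the size of the *largest* Jordan block for λ (equivalently, the smallest k with (A − λI)^k v = 0 for every generalised eigenvector v of λ).

  λ = 4: largest Jordan block has size 2, contributing (x − 4)^2

So m_A(x) = (x - 4)^2 = x^2 - 8*x + 16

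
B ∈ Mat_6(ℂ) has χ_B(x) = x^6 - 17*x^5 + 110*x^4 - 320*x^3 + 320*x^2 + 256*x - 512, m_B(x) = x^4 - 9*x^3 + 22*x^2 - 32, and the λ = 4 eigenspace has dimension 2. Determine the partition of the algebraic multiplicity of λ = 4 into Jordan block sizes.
Block sizes for λ = 4: [2, 2]

Step 1 — from the characteristic polynomial, algebraic multiplicity of λ = 4 is 4. From dim ker(B − (4)·I) = 2, there are exactly 2 Jordan blocks for λ = 4.
Step 2 — from the minimal polynomial, the factor (x − 4)^2 tells us the largest block for λ = 4 has size 2.
Step 3 — with total size 4, 2 blocks, and largest block 2, the block sizes (in nonincreasing order) are [2, 2].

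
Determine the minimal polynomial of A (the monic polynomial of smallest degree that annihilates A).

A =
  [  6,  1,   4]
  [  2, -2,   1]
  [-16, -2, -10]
x^3 + 6*x^2 + 12*x + 8

The characteristic polynomial is χ_A(x) = (x + 2)^3, so the eigenvalues are known. The minimal polynomial is
  m_A(x) = Π_λ (x − λ)^{k_λ}
where k_λ is the size of the *largest* Jordan block for λ (equivalently, the smallest k with (A − λI)^k v = 0 for every generalised eigenvector v of λ).

  λ = -2: largest Jordan block has size 3, contributing (x + 2)^3

So m_A(x) = (x + 2)^3 = x^3 + 6*x^2 + 12*x + 8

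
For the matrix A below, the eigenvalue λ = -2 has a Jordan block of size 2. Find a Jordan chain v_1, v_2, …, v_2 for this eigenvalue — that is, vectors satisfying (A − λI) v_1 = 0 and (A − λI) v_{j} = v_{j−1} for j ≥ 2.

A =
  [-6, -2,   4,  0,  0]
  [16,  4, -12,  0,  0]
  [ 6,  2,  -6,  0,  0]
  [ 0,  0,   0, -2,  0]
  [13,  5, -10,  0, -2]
A Jordan chain for λ = -2 of length 2:
v_1 = (0, 4, 2, 0, 3)ᵀ
v_2 = (1, -2, 0, 0, 0)ᵀ

Let N = A − (-2)·I. We want v_2 with N^2 v_2 = 0 but N^1 v_2 ≠ 0; then v_{j-1} := N · v_j for j = 2, …, 2.

Pick v_2 = (1, -2, 0, 0, 0)ᵀ.
Then v_1 = N · v_2 = (0, 4, 2, 0, 3)ᵀ.

Sanity check: (A − (-2)·I) v_1 = (0, 0, 0, 0, 0)ᵀ = 0. ✓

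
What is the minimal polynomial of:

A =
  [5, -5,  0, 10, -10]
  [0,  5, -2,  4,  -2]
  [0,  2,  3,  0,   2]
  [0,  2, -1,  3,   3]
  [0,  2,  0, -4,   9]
x^2 - 10*x + 25

The characteristic polynomial is χ_A(x) = (x - 5)^5, so the eigenvalues are known. The minimal polynomial is
  m_A(x) = Π_λ (x − λ)^{k_λ}
where k_λ is the size of the *largest* Jordan block for λ (equivalently, the smallest k with (A − λI)^k v = 0 for every generalised eigenvector v of λ).

  λ = 5: largest Jordan block has size 2, contributing (x − 5)^2

So m_A(x) = (x - 5)^2 = x^2 - 10*x + 25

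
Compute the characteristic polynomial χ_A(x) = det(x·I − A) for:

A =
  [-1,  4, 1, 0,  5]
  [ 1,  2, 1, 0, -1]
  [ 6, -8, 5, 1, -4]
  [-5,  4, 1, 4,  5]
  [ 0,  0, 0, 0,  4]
x^5 - 14*x^4 + 64*x^3 - 64*x^2 - 256*x + 512

Expanding det(x·I − A) (e.g. by cofactor expansion or by noting that A is similar to its Jordan form J, which has the same characteristic polynomial as A) gives
  χ_A(x) = x^5 - 14*x^4 + 64*x^3 - 64*x^2 - 256*x + 512
which factors as (x - 4)^4*(x + 2). The eigenvalues (with algebraic multiplicities) are λ = -2 with multiplicity 1, λ = 4 with multiplicity 4.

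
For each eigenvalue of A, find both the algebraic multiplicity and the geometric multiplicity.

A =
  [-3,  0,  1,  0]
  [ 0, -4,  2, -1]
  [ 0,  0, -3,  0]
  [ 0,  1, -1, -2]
λ = -3: alg = 4, geom = 2

Step 1 — factor the characteristic polynomial to read off the algebraic multiplicities:
  χ_A(x) = (x + 3)^4

Step 2 — compute geometric multiplicities via the rank-nullity identity g(λ) = n − rank(A − λI):
  rank(A − (-3)·I) = 2, so dim ker(A − (-3)·I) = n − 2 = 2

Summary:
  λ = -3: algebraic multiplicity = 4, geometric multiplicity = 2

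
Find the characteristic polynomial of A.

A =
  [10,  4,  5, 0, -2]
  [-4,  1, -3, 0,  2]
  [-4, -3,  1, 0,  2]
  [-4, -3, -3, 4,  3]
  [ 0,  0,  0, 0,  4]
x^5 - 20*x^4 + 160*x^3 - 640*x^2 + 1280*x - 1024

Expanding det(x·I − A) (e.g. by cofactor expansion or by noting that A is similar to its Jordan form J, which has the same characteristic polynomial as A) gives
  χ_A(x) = x^5 - 20*x^4 + 160*x^3 - 640*x^2 + 1280*x - 1024
which factors as (x - 4)^5. The eigenvalues (with algebraic multiplicities) are λ = 4 with multiplicity 5.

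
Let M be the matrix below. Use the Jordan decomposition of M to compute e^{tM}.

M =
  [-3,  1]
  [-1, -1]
e^{tM} =
  [-t*exp(-2*t) + exp(-2*t), t*exp(-2*t)]
  [-t*exp(-2*t), t*exp(-2*t) + exp(-2*t)]

Strategy: write M = P · J · P⁻¹ where J is a Jordan canonical form, so e^{tM} = P · e^{tJ} · P⁻¹, and e^{tJ} can be computed block-by-block.

M has Jordan form
J =
  [-2,  1]
  [ 0, -2]
(up to reordering of blocks).

Per-block formulas:
  For a 2×2 Jordan block J_2(-2): exp(t · J_2(-2)) = e^(-2t)·(I + t·N), where N is the 2×2 nilpotent shift.

After assembling e^{tJ} and conjugating by P, we get:

e^{tM} =
  [-t*exp(-2*t) + exp(-2*t), t*exp(-2*t)]
  [-t*exp(-2*t), t*exp(-2*t) + exp(-2*t)]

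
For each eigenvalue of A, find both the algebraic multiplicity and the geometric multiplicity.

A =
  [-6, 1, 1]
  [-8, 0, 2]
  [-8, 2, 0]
λ = -2: alg = 3, geom = 2

Step 1 — factor the characteristic polynomial to read off the algebraic multiplicities:
  χ_A(x) = (x + 2)^3

Step 2 — compute geometric multiplicities via the rank-nullity identity g(λ) = n − rank(A − λI):
  rank(A − (-2)·I) = 1, so dim ker(A − (-2)·I) = n − 1 = 2

Summary:
  λ = -2: algebraic multiplicity = 3, geometric multiplicity = 2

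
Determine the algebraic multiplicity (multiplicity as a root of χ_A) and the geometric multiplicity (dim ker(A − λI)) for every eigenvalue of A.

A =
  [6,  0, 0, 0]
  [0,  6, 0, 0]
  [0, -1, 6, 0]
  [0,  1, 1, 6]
λ = 6: alg = 4, geom = 2

Step 1 — factor the characteristic polynomial to read off the algebraic multiplicities:
  χ_A(x) = (x - 6)^4

Step 2 — compute geometric multiplicities via the rank-nullity identity g(λ) = n − rank(A − λI):
  rank(A − (6)·I) = 2, so dim ker(A − (6)·I) = n − 2 = 2

Summary:
  λ = 6: algebraic multiplicity = 4, geometric multiplicity = 2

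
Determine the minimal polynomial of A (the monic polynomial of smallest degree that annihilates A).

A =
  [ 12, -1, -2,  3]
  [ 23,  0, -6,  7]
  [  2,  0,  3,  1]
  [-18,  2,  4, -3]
x^2 - 6*x + 9

The characteristic polynomial is χ_A(x) = (x - 3)^4, so the eigenvalues are known. The minimal polynomial is
  m_A(x) = Π_λ (x − λ)^{k_λ}
where k_λ is the size of the *largest* Jordan block for λ (equivalently, the smallest k with (A − λI)^k v = 0 for every generalised eigenvector v of λ).

  λ = 3: largest Jordan block has size 2, contributing (x − 3)^2

So m_A(x) = (x - 3)^2 = x^2 - 6*x + 9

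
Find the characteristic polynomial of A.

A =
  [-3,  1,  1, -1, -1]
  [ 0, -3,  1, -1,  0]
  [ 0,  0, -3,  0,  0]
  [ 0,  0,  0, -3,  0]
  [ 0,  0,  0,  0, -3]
x^5 + 15*x^4 + 90*x^3 + 270*x^2 + 405*x + 243

Expanding det(x·I − A) (e.g. by cofactor expansion or by noting that A is similar to its Jordan form J, which has the same characteristic polynomial as A) gives
  χ_A(x) = x^5 + 15*x^4 + 90*x^3 + 270*x^2 + 405*x + 243
which factors as (x + 3)^5. The eigenvalues (with algebraic multiplicities) are λ = -3 with multiplicity 5.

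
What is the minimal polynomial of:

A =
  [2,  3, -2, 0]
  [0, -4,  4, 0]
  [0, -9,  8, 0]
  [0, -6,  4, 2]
x^2 - 4*x + 4

The characteristic polynomial is χ_A(x) = (x - 2)^4, so the eigenvalues are known. The minimal polynomial is
  m_A(x) = Π_λ (x − λ)^{k_λ}
where k_λ is the size of the *largest* Jordan block for λ (equivalently, the smallest k with (A − λI)^k v = 0 for every generalised eigenvector v of λ).

  λ = 2: largest Jordan block has size 2, contributing (x − 2)^2

So m_A(x) = (x - 2)^2 = x^2 - 4*x + 4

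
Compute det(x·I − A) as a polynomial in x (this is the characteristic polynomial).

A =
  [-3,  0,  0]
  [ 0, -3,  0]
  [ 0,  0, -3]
x^3 + 9*x^2 + 27*x + 27

Expanding det(x·I − A) (e.g. by cofactor expansion or by noting that A is similar to its Jordan form J, which has the same characteristic polynomial as A) gives
  χ_A(x) = x^3 + 9*x^2 + 27*x + 27
which factors as (x + 3)^3. The eigenvalues (with algebraic multiplicities) are λ = -3 with multiplicity 3.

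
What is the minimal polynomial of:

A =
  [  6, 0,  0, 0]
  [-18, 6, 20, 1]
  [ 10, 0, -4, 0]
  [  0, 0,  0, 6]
x^3 - 8*x^2 - 12*x + 144

The characteristic polynomial is χ_A(x) = (x - 6)^3*(x + 4), so the eigenvalues are known. The minimal polynomial is
  m_A(x) = Π_λ (x − λ)^{k_λ}
where k_λ is the size of the *largest* Jordan block for λ (equivalently, the smallest k with (A − λI)^k v = 0 for every generalised eigenvector v of λ).

  λ = -4: largest Jordan block has size 1, contributing (x + 4)
  λ = 6: largest Jordan block has size 2, contributing (x − 6)^2

So m_A(x) = (x - 6)^2*(x + 4) = x^3 - 8*x^2 - 12*x + 144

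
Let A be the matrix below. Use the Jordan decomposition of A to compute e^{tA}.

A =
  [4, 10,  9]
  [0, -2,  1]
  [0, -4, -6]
e^{tA} =
  [exp(4*t), 2*t*exp(-4*t) + exp(4*t) - exp(-4*t), t*exp(-4*t) + exp(4*t) - exp(-4*t)]
  [0, 2*t*exp(-4*t) + exp(-4*t), t*exp(-4*t)]
  [0, -4*t*exp(-4*t), -2*t*exp(-4*t) + exp(-4*t)]

Strategy: write A = P · J · P⁻¹ where J is a Jordan canonical form, so e^{tA} = P · e^{tJ} · P⁻¹, and e^{tJ} can be computed block-by-block.

A has Jordan form
J =
  [-4,  1, 0]
  [ 0, -4, 0]
  [ 0,  0, 4]
(up to reordering of blocks).

Per-block formulas:
  For a 2×2 Jordan block J_2(-4): exp(t · J_2(-4)) = e^(-4t)·(I + t·N), where N is the 2×2 nilpotent shift.
  For a 1×1 block at λ = 4: exp(t · [4]) = [e^(4t)].

After assembling e^{tJ} and conjugating by P, we get:

e^{tA} =
  [exp(4*t), 2*t*exp(-4*t) + exp(4*t) - exp(-4*t), t*exp(-4*t) + exp(4*t) - exp(-4*t)]
  [0, 2*t*exp(-4*t) + exp(-4*t), t*exp(-4*t)]
  [0, -4*t*exp(-4*t), -2*t*exp(-4*t) + exp(-4*t)]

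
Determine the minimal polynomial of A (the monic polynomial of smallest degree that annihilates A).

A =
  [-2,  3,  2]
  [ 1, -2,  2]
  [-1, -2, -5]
x^3 + 9*x^2 + 27*x + 27

The characteristic polynomial is χ_A(x) = (x + 3)^3, so the eigenvalues are known. The minimal polynomial is
  m_A(x) = Π_λ (x − λ)^{k_λ}
where k_λ is the size of the *largest* Jordan block for λ (equivalently, the smallest k with (A − λI)^k v = 0 for every generalised eigenvector v of λ).

  λ = -3: largest Jordan block has size 3, contributing (x + 3)^3

So m_A(x) = (x + 3)^3 = x^3 + 9*x^2 + 27*x + 27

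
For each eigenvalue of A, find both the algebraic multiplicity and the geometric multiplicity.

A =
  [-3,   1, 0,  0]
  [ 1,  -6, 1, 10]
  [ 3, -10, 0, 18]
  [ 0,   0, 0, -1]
λ = -3: alg = 3, geom = 1; λ = -1: alg = 1, geom = 1

Step 1 — factor the characteristic polynomial to read off the algebraic multiplicities:
  χ_A(x) = (x + 1)*(x + 3)^3

Step 2 — compute geometric multiplicities via the rank-nullity identity g(λ) = n − rank(A − λI):
  rank(A − (-3)·I) = 3, so dim ker(A − (-3)·I) = n − 3 = 1
  rank(A − (-1)·I) = 3, so dim ker(A − (-1)·I) = n − 3 = 1

Summary:
  λ = -3: algebraic multiplicity = 3, geometric multiplicity = 1
  λ = -1: algebraic multiplicity = 1, geometric multiplicity = 1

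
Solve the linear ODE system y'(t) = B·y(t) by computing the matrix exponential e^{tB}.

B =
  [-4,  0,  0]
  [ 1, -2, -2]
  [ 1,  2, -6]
e^{tB} =
  [exp(-4*t), 0, 0]
  [t*exp(-4*t), 2*t*exp(-4*t) + exp(-4*t), -2*t*exp(-4*t)]
  [t*exp(-4*t), 2*t*exp(-4*t), -2*t*exp(-4*t) + exp(-4*t)]

Strategy: write B = P · J · P⁻¹ where J is a Jordan canonical form, so e^{tB} = P · e^{tJ} · P⁻¹, and e^{tJ} can be computed block-by-block.

B has Jordan form
J =
  [-4,  1,  0]
  [ 0, -4,  0]
  [ 0,  0, -4]
(up to reordering of blocks).

Per-block formulas:
  For a 2×2 Jordan block J_2(-4): exp(t · J_2(-4)) = e^(-4t)·(I + t·N), where N is the 2×2 nilpotent shift.
  For a 1×1 block at λ = -4: exp(t · [-4]) = [e^(-4t)].

After assembling e^{tJ} and conjugating by P, we get:

e^{tB} =
  [exp(-4*t), 0, 0]
  [t*exp(-4*t), 2*t*exp(-4*t) + exp(-4*t), -2*t*exp(-4*t)]
  [t*exp(-4*t), 2*t*exp(-4*t), -2*t*exp(-4*t) + exp(-4*t)]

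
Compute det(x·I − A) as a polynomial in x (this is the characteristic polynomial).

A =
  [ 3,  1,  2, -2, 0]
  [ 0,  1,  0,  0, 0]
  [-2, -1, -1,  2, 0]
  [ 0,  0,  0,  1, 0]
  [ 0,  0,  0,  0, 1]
x^5 - 5*x^4 + 10*x^3 - 10*x^2 + 5*x - 1

Expanding det(x·I − A) (e.g. by cofactor expansion or by noting that A is similar to its Jordan form J, which has the same characteristic polynomial as A) gives
  χ_A(x) = x^5 - 5*x^4 + 10*x^3 - 10*x^2 + 5*x - 1
which factors as (x - 1)^5. The eigenvalues (with algebraic multiplicities) are λ = 1 with multiplicity 5.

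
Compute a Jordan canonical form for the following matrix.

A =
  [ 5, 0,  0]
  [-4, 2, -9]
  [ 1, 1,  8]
J_3(5)

The characteristic polynomial is
  det(x·I − A) = x^3 - 15*x^2 + 75*x - 125 = (x - 5)^3

Eigenvalues and multiplicities (the geometric multiplicity of λ is n − rank(A − λI), which equals the number of Jordan blocks for λ):
  λ = 5: algebraic multiplicity = 3, geometric multiplicity = 1

Determining the block sizes for each eigenvalue:
  λ = 5: one block (gm = 1), so the single block has size am = 3 → block sizes [3]

Assembling the blocks gives a Jordan form
J =
  [5, 1, 0]
  [0, 5, 1]
  [0, 0, 5]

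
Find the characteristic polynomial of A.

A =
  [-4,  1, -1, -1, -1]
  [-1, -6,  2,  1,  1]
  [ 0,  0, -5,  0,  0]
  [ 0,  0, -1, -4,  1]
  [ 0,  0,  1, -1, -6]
x^5 + 25*x^4 + 250*x^3 + 1250*x^2 + 3125*x + 3125

Expanding det(x·I − A) (e.g. by cofactor expansion or by noting that A is similar to its Jordan form J, which has the same characteristic polynomial as A) gives
  χ_A(x) = x^5 + 25*x^4 + 250*x^3 + 1250*x^2 + 3125*x + 3125
which factors as (x + 5)^5. The eigenvalues (with algebraic multiplicities) are λ = -5 with multiplicity 5.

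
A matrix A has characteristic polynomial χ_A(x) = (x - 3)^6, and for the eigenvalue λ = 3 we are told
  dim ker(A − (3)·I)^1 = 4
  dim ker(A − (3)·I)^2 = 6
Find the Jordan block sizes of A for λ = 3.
Block sizes for λ = 3: [2, 2, 1, 1]

From the dimensions of kernels of powers, the number of Jordan blocks of size at least j is d_j − d_{j−1} where d_j = dim ker(N^j) (with d_0 = 0). Computing the differences gives [4, 2].
The number of blocks of size exactly k is (#blocks of size ≥ k) − (#blocks of size ≥ k + 1), so the partition is: 2 block(s) of size 1, 2 block(s) of size 2.
In nonincreasing order the block sizes are [2, 2, 1, 1].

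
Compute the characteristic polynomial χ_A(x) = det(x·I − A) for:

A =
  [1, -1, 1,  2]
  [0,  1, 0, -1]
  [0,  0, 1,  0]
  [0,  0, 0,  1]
x^4 - 4*x^3 + 6*x^2 - 4*x + 1

Expanding det(x·I − A) (e.g. by cofactor expansion or by noting that A is similar to its Jordan form J, which has the same characteristic polynomial as A) gives
  χ_A(x) = x^4 - 4*x^3 + 6*x^2 - 4*x + 1
which factors as (x - 1)^4. The eigenvalues (with algebraic multiplicities) are λ = 1 with multiplicity 4.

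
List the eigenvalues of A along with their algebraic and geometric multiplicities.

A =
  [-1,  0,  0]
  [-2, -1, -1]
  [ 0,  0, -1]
λ = -1: alg = 3, geom = 2

Step 1 — factor the characteristic polynomial to read off the algebraic multiplicities:
  χ_A(x) = (x + 1)^3

Step 2 — compute geometric multiplicities via the rank-nullity identity g(λ) = n − rank(A − λI):
  rank(A − (-1)·I) = 1, so dim ker(A − (-1)·I) = n − 1 = 2

Summary:
  λ = -1: algebraic multiplicity = 3, geometric multiplicity = 2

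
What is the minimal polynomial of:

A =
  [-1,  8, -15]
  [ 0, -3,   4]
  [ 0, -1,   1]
x^3 + 3*x^2 + 3*x + 1

The characteristic polynomial is χ_A(x) = (x + 1)^3, so the eigenvalues are known. The minimal polynomial is
  m_A(x) = Π_λ (x − λ)^{k_λ}
where k_λ is the size of the *largest* Jordan block for λ (equivalently, the smallest k with (A − λI)^k v = 0 for every generalised eigenvector v of λ).

  λ = -1: largest Jordan block has size 3, contributing (x + 1)^3

So m_A(x) = (x + 1)^3 = x^3 + 3*x^2 + 3*x + 1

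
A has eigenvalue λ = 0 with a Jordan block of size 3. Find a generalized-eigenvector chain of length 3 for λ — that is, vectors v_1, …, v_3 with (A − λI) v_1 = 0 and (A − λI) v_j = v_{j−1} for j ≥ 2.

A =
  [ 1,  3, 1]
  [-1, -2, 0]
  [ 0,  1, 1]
A Jordan chain for λ = 0 of length 3:
v_1 = (-2, 1, -1)ᵀ
v_2 = (1, -1, 0)ᵀ
v_3 = (1, 0, 0)ᵀ

Let N = A − (0)·I. We want v_3 with N^3 v_3 = 0 but N^2 v_3 ≠ 0; then v_{j-1} := N · v_j for j = 3, …, 2.

Pick v_3 = (1, 0, 0)ᵀ.
Then v_2 = N · v_3 = (1, -1, 0)ᵀ.
Then v_1 = N · v_2 = (-2, 1, -1)ᵀ.

Sanity check: (A − (0)·I) v_1 = (0, 0, 0)ᵀ = 0. ✓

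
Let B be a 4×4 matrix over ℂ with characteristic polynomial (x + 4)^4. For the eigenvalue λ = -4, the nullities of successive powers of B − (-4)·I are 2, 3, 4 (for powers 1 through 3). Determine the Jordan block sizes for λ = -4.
Block sizes for λ = -4: [3, 1]

From the dimensions of kernels of powers, the number of Jordan blocks of size at least j is d_j − d_{j−1} where d_j = dim ker(N^j) (with d_0 = 0). Computing the differences gives [2, 1, 1].
The number of blocks of size exactly k is (#blocks of size ≥ k) − (#blocks of size ≥ k + 1), so the partition is: 1 block(s) of size 1, 1 block(s) of size 3.
In nonincreasing order the block sizes are [3, 1].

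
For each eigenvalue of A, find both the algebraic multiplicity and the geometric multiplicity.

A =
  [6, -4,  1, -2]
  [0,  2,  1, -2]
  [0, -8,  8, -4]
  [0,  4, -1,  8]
λ = 6: alg = 4, geom = 3

Step 1 — factor the characteristic polynomial to read off the algebraic multiplicities:
  χ_A(x) = (x - 6)^4

Step 2 — compute geometric multiplicities via the rank-nullity identity g(λ) = n − rank(A − λI):
  rank(A − (6)·I) = 1, so dim ker(A − (6)·I) = n − 1 = 3

Summary:
  λ = 6: algebraic multiplicity = 4, geometric multiplicity = 3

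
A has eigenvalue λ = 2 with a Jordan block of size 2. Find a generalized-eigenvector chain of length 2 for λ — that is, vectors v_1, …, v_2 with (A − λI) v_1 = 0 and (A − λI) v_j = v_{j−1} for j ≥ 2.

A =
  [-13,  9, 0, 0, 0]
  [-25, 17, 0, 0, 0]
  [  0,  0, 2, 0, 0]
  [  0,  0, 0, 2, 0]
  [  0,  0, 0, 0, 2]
A Jordan chain for λ = 2 of length 2:
v_1 = (-15, -25, 0, 0, 0)ᵀ
v_2 = (1, 0, 0, 0, 0)ᵀ

Let N = A − (2)·I. We want v_2 with N^2 v_2 = 0 but N^1 v_2 ≠ 0; then v_{j-1} := N · v_j for j = 2, …, 2.

Pick v_2 = (1, 0, 0, 0, 0)ᵀ.
Then v_1 = N · v_2 = (-15, -25, 0, 0, 0)ᵀ.

Sanity check: (A − (2)·I) v_1 = (0, 0, 0, 0, 0)ᵀ = 0. ✓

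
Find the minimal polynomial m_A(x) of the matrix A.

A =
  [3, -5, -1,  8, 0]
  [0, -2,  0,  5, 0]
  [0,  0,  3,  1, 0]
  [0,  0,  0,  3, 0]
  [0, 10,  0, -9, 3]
x^4 - 7*x^3 + 9*x^2 + 27*x - 54

The characteristic polynomial is χ_A(x) = (x - 3)^4*(x + 2), so the eigenvalues are known. The minimal polynomial is
  m_A(x) = Π_λ (x − λ)^{k_λ}
where k_λ is the size of the *largest* Jordan block for λ (equivalently, the smallest k with (A − λI)^k v = 0 for every generalised eigenvector v of λ).

  λ = -2: largest Jordan block has size 1, contributing (x + 2)
  λ = 3: largest Jordan block has size 3, contributing (x − 3)^3

So m_A(x) = (x - 3)^3*(x + 2) = x^4 - 7*x^3 + 9*x^2 + 27*x - 54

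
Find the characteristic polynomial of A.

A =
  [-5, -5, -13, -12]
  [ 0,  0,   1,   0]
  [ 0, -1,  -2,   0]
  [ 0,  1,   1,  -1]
x^4 + 8*x^3 + 18*x^2 + 16*x + 5

Expanding det(x·I − A) (e.g. by cofactor expansion or by noting that A is similar to its Jordan form J, which has the same characteristic polynomial as A) gives
  χ_A(x) = x^4 + 8*x^3 + 18*x^2 + 16*x + 5
which factors as (x + 1)^3*(x + 5). The eigenvalues (with algebraic multiplicities) are λ = -5 with multiplicity 1, λ = -1 with multiplicity 3.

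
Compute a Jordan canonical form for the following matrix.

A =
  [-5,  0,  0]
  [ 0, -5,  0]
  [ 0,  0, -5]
J_1(-5) ⊕ J_1(-5) ⊕ J_1(-5)

The characteristic polynomial is
  det(x·I − A) = x^3 + 15*x^2 + 75*x + 125 = (x + 5)^3

Eigenvalues and multiplicities (the geometric multiplicity of λ is n − rank(A − λI), which equals the number of Jordan blocks for λ):
  λ = -5: algebraic multiplicity = 3, geometric multiplicity = 3

Determining the block sizes for each eigenvalue:
  λ = -5: gm = am = 3, so every block has size 1 → block sizes [1, 1, 1]

Assembling the blocks gives a Jordan form
J =
  [-5,  0,  0]
  [ 0, -5,  0]
  [ 0,  0, -5]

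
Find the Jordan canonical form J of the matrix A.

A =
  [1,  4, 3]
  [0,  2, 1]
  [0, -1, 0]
J_3(1)

The characteristic polynomial is
  det(x·I − A) = x^3 - 3*x^2 + 3*x - 1 = (x - 1)^3

Eigenvalues and multiplicities (the geometric multiplicity of λ is n − rank(A − λI), which equals the number of Jordan blocks for λ):
  λ = 1: algebraic multiplicity = 3, geometric multiplicity = 1

Determining the block sizes for each eigenvalue:
  λ = 1: one block (gm = 1), so the single block has size am = 3 → block sizes [3]

Assembling the blocks gives a Jordan form
J =
  [1, 1, 0]
  [0, 1, 1]
  [0, 0, 1]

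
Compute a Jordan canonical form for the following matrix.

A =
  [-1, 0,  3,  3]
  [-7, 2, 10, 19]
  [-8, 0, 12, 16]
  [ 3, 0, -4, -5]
J_3(2) ⊕ J_1(2)

The characteristic polynomial is
  det(x·I − A) = x^4 - 8*x^3 + 24*x^2 - 32*x + 16 = (x - 2)^4

Eigenvalues and multiplicities (the geometric multiplicity of λ is n − rank(A − λI), which equals the number of Jordan blocks for λ):
  λ = 2: algebraic multiplicity = 4, geometric multiplicity = 2

Determining the block sizes for each eigenvalue:
  λ = 2: with am = 4 and gm = 2, the partition is not yet determined (e.g. several partitions of 4 into 2 parts exist). Let N = A − (2)·I. Computing rank(N^1) = 2, rank(N^2) = 1, rank(N^3) = 0; the number of blocks of size ≥ j is rank(N^{j−1}) − rank(N^j), giving [2, 1, 1]. So we have 1 block(s) of size 3, 1 block(s) of size 1 → block sizes [3, 1]

Assembling the blocks gives a Jordan form
J =
  [2, 1, 0, 0]
  [0, 2, 1, 0]
  [0, 0, 2, 0]
  [0, 0, 0, 2]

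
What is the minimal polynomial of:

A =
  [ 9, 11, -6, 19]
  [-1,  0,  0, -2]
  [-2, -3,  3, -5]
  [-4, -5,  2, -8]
x^3 - 3*x^2 + 3*x - 1

The characteristic polynomial is χ_A(x) = (x - 1)^4, so the eigenvalues are known. The minimal polynomial is
  m_A(x) = Π_λ (x − λ)^{k_λ}
where k_λ is the size of the *largest* Jordan block for λ (equivalently, the smallest k with (A − λI)^k v = 0 for every generalised eigenvector v of λ).

  λ = 1: largest Jordan block has size 3, contributing (x − 1)^3

So m_A(x) = (x - 1)^3 = x^3 - 3*x^2 + 3*x - 1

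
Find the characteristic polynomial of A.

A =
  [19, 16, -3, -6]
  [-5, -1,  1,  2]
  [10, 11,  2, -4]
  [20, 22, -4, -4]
x^4 - 16*x^3 + 96*x^2 - 256*x + 256

Expanding det(x·I − A) (e.g. by cofactor expansion or by noting that A is similar to its Jordan form J, which has the same characteristic polynomial as A) gives
  χ_A(x) = x^4 - 16*x^3 + 96*x^2 - 256*x + 256
which factors as (x - 4)^4. The eigenvalues (with algebraic multiplicities) are λ = 4 with multiplicity 4.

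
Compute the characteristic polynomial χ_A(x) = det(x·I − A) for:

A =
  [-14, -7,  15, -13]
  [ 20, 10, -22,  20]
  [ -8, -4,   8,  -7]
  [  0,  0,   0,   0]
x^4 - 4*x^3

Expanding det(x·I − A) (e.g. by cofactor expansion or by noting that A is similar to its Jordan form J, which has the same characteristic polynomial as A) gives
  χ_A(x) = x^4 - 4*x^3
which factors as x^3*(x - 4). The eigenvalues (with algebraic multiplicities) are λ = 0 with multiplicity 3, λ = 4 with multiplicity 1.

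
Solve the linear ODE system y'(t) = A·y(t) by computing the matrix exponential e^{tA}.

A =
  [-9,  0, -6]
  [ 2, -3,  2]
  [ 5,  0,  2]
e^{tA} =
  [-5*exp(-3*t) + 6*exp(-4*t), 0, -6*exp(-3*t) + 6*exp(-4*t)]
  [2*exp(-3*t) - 2*exp(-4*t), exp(-3*t), 2*exp(-3*t) - 2*exp(-4*t)]
  [5*exp(-3*t) - 5*exp(-4*t), 0, 6*exp(-3*t) - 5*exp(-4*t)]

Strategy: write A = P · J · P⁻¹ where J is a Jordan canonical form, so e^{tA} = P · e^{tJ} · P⁻¹, and e^{tJ} can be computed block-by-block.

A has Jordan form
J =
  [-4,  0,  0]
  [ 0, -3,  0]
  [ 0,  0, -3]
(up to reordering of blocks).

Per-block formulas:
  For a 1×1 block at λ = -3: exp(t · [-3]) = [e^(-3t)].
  For a 1×1 block at λ = -4: exp(t · [-4]) = [e^(-4t)].

After assembling e^{tJ} and conjugating by P, we get:

e^{tA} =
  [-5*exp(-3*t) + 6*exp(-4*t), 0, -6*exp(-3*t) + 6*exp(-4*t)]
  [2*exp(-3*t) - 2*exp(-4*t), exp(-3*t), 2*exp(-3*t) - 2*exp(-4*t)]
  [5*exp(-3*t) - 5*exp(-4*t), 0, 6*exp(-3*t) - 5*exp(-4*t)]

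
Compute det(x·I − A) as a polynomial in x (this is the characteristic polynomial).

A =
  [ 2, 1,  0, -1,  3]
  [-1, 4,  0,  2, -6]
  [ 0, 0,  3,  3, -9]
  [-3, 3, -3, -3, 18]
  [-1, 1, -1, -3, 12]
x^5 - 18*x^4 + 126*x^3 - 432*x^2 + 729*x - 486

Expanding det(x·I − A) (e.g. by cofactor expansion or by noting that A is similar to its Jordan form J, which has the same characteristic polynomial as A) gives
  χ_A(x) = x^5 - 18*x^4 + 126*x^3 - 432*x^2 + 729*x - 486
which factors as (x - 6)*(x - 3)^4. The eigenvalues (with algebraic multiplicities) are λ = 3 with multiplicity 4, λ = 6 with multiplicity 1.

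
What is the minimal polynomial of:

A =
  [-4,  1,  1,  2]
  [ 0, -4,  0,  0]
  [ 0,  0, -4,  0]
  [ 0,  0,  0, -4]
x^2 + 8*x + 16

The characteristic polynomial is χ_A(x) = (x + 4)^4, so the eigenvalues are known. The minimal polynomial is
  m_A(x) = Π_λ (x − λ)^{k_λ}
where k_λ is the size of the *largest* Jordan block for λ (equivalently, the smallest k with (A − λI)^k v = 0 for every generalised eigenvector v of λ).

  λ = -4: largest Jordan block has size 2, contributing (x + 4)^2

So m_A(x) = (x + 4)^2 = x^2 + 8*x + 16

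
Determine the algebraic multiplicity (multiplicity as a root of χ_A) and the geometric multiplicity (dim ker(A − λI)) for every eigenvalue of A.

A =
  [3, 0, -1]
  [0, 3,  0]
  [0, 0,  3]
λ = 3: alg = 3, geom = 2

Step 1 — factor the characteristic polynomial to read off the algebraic multiplicities:
  χ_A(x) = (x - 3)^3

Step 2 — compute geometric multiplicities via the rank-nullity identity g(λ) = n − rank(A − λI):
  rank(A − (3)·I) = 1, so dim ker(A − (3)·I) = n − 1 = 2

Summary:
  λ = 3: algebraic multiplicity = 3, geometric multiplicity = 2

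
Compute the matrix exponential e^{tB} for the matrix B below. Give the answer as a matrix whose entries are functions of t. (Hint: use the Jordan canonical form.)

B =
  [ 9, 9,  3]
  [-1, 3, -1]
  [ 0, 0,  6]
e^{tB} =
  [3*t*exp(6*t) + exp(6*t), 9*t*exp(6*t), 3*t*exp(6*t)]
  [-t*exp(6*t), -3*t*exp(6*t) + exp(6*t), -t*exp(6*t)]
  [0, 0, exp(6*t)]

Strategy: write B = P · J · P⁻¹ where J is a Jordan canonical form, so e^{tB} = P · e^{tJ} · P⁻¹, and e^{tJ} can be computed block-by-block.

B has Jordan form
J =
  [6, 1, 0]
  [0, 6, 0]
  [0, 0, 6]
(up to reordering of blocks).

Per-block formulas:
  For a 2×2 Jordan block J_2(6): exp(t · J_2(6)) = e^(6t)·(I + t·N), where N is the 2×2 nilpotent shift.
  For a 1×1 block at λ = 6: exp(t · [6]) = [e^(6t)].

After assembling e^{tJ} and conjugating by P, we get:

e^{tB} =
  [3*t*exp(6*t) + exp(6*t), 9*t*exp(6*t), 3*t*exp(6*t)]
  [-t*exp(6*t), -3*t*exp(6*t) + exp(6*t), -t*exp(6*t)]
  [0, 0, exp(6*t)]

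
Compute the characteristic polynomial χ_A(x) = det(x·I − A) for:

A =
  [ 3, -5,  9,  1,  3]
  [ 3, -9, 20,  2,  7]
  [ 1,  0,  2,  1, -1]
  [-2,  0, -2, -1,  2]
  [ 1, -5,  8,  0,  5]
x^5 - 10*x^3 + 20*x^2 - 15*x + 4

Expanding det(x·I − A) (e.g. by cofactor expansion or by noting that A is similar to its Jordan form J, which has the same characteristic polynomial as A) gives
  χ_A(x) = x^5 - 10*x^3 + 20*x^2 - 15*x + 4
which factors as (x - 1)^4*(x + 4). The eigenvalues (with algebraic multiplicities) are λ = -4 with multiplicity 1, λ = 1 with multiplicity 4.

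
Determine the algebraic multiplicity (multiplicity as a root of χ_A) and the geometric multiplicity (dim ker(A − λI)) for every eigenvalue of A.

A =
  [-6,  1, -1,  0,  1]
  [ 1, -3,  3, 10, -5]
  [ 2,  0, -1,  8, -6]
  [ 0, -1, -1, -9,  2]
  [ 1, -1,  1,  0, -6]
λ = -5: alg = 5, geom = 2

Step 1 — factor the characteristic polynomial to read off the algebraic multiplicities:
  χ_A(x) = (x + 5)^5

Step 2 — compute geometric multiplicities via the rank-nullity identity g(λ) = n − rank(A − λI):
  rank(A − (-5)·I) = 3, so dim ker(A − (-5)·I) = n − 3 = 2

Summary:
  λ = -5: algebraic multiplicity = 5, geometric multiplicity = 2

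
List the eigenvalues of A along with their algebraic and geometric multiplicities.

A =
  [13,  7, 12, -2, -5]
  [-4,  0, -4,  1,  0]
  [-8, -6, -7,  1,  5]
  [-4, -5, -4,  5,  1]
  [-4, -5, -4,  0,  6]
λ = 1: alg = 2, geom = 2; λ = 5: alg = 3, geom = 1

Step 1 — factor the characteristic polynomial to read off the algebraic multiplicities:
  χ_A(x) = (x - 5)^3*(x - 1)^2

Step 2 — compute geometric multiplicities via the rank-nullity identity g(λ) = n − rank(A − λI):
  rank(A − (1)·I) = 3, so dim ker(A − (1)·I) = n − 3 = 2
  rank(A − (5)·I) = 4, so dim ker(A − (5)·I) = n − 4 = 1

Summary:
  λ = 1: algebraic multiplicity = 2, geometric multiplicity = 2
  λ = 5: algebraic multiplicity = 3, geometric multiplicity = 1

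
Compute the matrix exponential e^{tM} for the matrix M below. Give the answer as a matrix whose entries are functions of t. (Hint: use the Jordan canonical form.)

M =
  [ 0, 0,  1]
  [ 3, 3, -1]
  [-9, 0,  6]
e^{tM} =
  [-3*t*exp(3*t) + exp(3*t), 0, t*exp(3*t)]
  [3*t*exp(3*t), exp(3*t), -t*exp(3*t)]
  [-9*t*exp(3*t), 0, 3*t*exp(3*t) + exp(3*t)]

Strategy: write M = P · J · P⁻¹ where J is a Jordan canonical form, so e^{tM} = P · e^{tJ} · P⁻¹, and e^{tJ} can be computed block-by-block.

M has Jordan form
J =
  [3, 1, 0]
  [0, 3, 0]
  [0, 0, 3]
(up to reordering of blocks).

Per-block formulas:
  For a 2×2 Jordan block J_2(3): exp(t · J_2(3)) = e^(3t)·(I + t·N), where N is the 2×2 nilpotent shift.
  For a 1×1 block at λ = 3: exp(t · [3]) = [e^(3t)].

After assembling e^{tJ} and conjugating by P, we get:

e^{tM} =
  [-3*t*exp(3*t) + exp(3*t), 0, t*exp(3*t)]
  [3*t*exp(3*t), exp(3*t), -t*exp(3*t)]
  [-9*t*exp(3*t), 0, 3*t*exp(3*t) + exp(3*t)]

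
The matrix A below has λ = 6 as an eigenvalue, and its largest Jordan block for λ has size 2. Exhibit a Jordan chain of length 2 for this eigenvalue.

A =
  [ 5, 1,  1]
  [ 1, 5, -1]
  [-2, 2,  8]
A Jordan chain for λ = 6 of length 2:
v_1 = (-1, 1, -2)ᵀ
v_2 = (1, 0, 0)ᵀ

Let N = A − (6)·I. We want v_2 with N^2 v_2 = 0 but N^1 v_2 ≠ 0; then v_{j-1} := N · v_j for j = 2, …, 2.

Pick v_2 = (1, 0, 0)ᵀ.
Then v_1 = N · v_2 = (-1, 1, -2)ᵀ.

Sanity check: (A − (6)·I) v_1 = (0, 0, 0)ᵀ = 0. ✓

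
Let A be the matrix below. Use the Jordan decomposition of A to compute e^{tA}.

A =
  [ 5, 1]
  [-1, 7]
e^{tA} =
  [-t*exp(6*t) + exp(6*t), t*exp(6*t)]
  [-t*exp(6*t), t*exp(6*t) + exp(6*t)]

Strategy: write A = P · J · P⁻¹ where J is a Jordan canonical form, so e^{tA} = P · e^{tJ} · P⁻¹, and e^{tJ} can be computed block-by-block.

A has Jordan form
J =
  [6, 1]
  [0, 6]
(up to reordering of blocks).

Per-block formulas:
  For a 2×2 Jordan block J_2(6): exp(t · J_2(6)) = e^(6t)·(I + t·N), where N is the 2×2 nilpotent shift.

After assembling e^{tJ} and conjugating by P, we get:

e^{tA} =
  [-t*exp(6*t) + exp(6*t), t*exp(6*t)]
  [-t*exp(6*t), t*exp(6*t) + exp(6*t)]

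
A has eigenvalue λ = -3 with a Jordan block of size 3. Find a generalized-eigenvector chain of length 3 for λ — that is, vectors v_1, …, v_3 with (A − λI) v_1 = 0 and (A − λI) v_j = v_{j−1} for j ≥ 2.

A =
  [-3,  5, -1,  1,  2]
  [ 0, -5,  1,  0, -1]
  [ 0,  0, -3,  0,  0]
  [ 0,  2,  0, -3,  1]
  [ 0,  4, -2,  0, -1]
A Jordan chain for λ = -3 of length 3:
v_1 = (1, 0, 0, 0, 0)ᵀ
v_2 = (-1, 1, 0, 0, -2)ᵀ
v_3 = (0, 0, 1, 0, 0)ᵀ

Let N = A − (-3)·I. We want v_3 with N^3 v_3 = 0 but N^2 v_3 ≠ 0; then v_{j-1} := N · v_j for j = 3, …, 2.

Pick v_3 = (0, 0, 1, 0, 0)ᵀ.
Then v_2 = N · v_3 = (-1, 1, 0, 0, -2)ᵀ.
Then v_1 = N · v_2 = (1, 0, 0, 0, 0)ᵀ.

Sanity check: (A − (-3)·I) v_1 = (0, 0, 0, 0, 0)ᵀ = 0. ✓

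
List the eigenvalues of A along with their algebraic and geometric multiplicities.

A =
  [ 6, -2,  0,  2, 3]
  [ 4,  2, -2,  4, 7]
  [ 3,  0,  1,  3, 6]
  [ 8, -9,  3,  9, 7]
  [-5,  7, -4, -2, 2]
λ = 4: alg = 5, geom = 2

Step 1 — factor the characteristic polynomial to read off the algebraic multiplicities:
  χ_A(x) = (x - 4)^5

Step 2 — compute geometric multiplicities via the rank-nullity identity g(λ) = n − rank(A − λI):
  rank(A − (4)·I) = 3, so dim ker(A − (4)·I) = n − 3 = 2

Summary:
  λ = 4: algebraic multiplicity = 5, geometric multiplicity = 2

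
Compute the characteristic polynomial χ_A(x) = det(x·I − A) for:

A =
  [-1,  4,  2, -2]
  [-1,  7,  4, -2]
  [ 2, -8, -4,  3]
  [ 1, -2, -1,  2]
x^4 - 4*x^3 + 6*x^2 - 4*x + 1

Expanding det(x·I − A) (e.g. by cofactor expansion or by noting that A is similar to its Jordan form J, which has the same characteristic polynomial as A) gives
  χ_A(x) = x^4 - 4*x^3 + 6*x^2 - 4*x + 1
which factors as (x - 1)^4. The eigenvalues (with algebraic multiplicities) are λ = 1 with multiplicity 4.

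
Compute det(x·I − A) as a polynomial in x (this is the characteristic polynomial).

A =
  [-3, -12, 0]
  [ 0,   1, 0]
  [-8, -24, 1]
x^3 + x^2 - 5*x + 3

Expanding det(x·I − A) (e.g. by cofactor expansion or by noting that A is similar to its Jordan form J, which has the same characteristic polynomial as A) gives
  χ_A(x) = x^3 + x^2 - 5*x + 3
which factors as (x - 1)^2*(x + 3). The eigenvalues (with algebraic multiplicities) are λ = -3 with multiplicity 1, λ = 1 with multiplicity 2.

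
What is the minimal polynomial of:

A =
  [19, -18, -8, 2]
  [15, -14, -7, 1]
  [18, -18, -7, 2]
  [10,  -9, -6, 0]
x^4 + 2*x^3 - 12*x^2 + 14*x - 5

The characteristic polynomial is χ_A(x) = (x - 1)^3*(x + 5), so the eigenvalues are known. The minimal polynomial is
  m_A(x) = Π_λ (x − λ)^{k_λ}
where k_λ is the size of the *largest* Jordan block for λ (equivalently, the smallest k with (A − λI)^k v = 0 for every generalised eigenvector v of λ).

  λ = -5: largest Jordan block has size 1, contributing (x + 5)
  λ = 1: largest Jordan block has size 3, contributing (x − 1)^3

So m_A(x) = (x - 1)^3*(x + 5) = x^4 + 2*x^3 - 12*x^2 + 14*x - 5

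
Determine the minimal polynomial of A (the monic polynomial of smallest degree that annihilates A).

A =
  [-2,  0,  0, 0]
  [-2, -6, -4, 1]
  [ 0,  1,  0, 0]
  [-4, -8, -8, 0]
x^3 + 6*x^2 + 12*x + 8

The characteristic polynomial is χ_A(x) = (x + 2)^4, so the eigenvalues are known. The minimal polynomial is
  m_A(x) = Π_λ (x − λ)^{k_λ}
where k_λ is the size of the *largest* Jordan block for λ (equivalently, the smallest k with (A − λI)^k v = 0 for every generalised eigenvector v of λ).

  λ = -2: largest Jordan block has size 3, contributing (x + 2)^3

So m_A(x) = (x + 2)^3 = x^3 + 6*x^2 + 12*x + 8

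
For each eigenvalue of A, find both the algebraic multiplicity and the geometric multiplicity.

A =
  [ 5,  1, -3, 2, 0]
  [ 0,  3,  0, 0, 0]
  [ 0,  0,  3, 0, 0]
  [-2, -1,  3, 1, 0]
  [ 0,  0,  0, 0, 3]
λ = 3: alg = 5, geom = 4

Step 1 — factor the characteristic polynomial to read off the algebraic multiplicities:
  χ_A(x) = (x - 3)^5

Step 2 — compute geometric multiplicities via the rank-nullity identity g(λ) = n − rank(A − λI):
  rank(A − (3)·I) = 1, so dim ker(A − (3)·I) = n − 1 = 4

Summary:
  λ = 3: algebraic multiplicity = 5, geometric multiplicity = 4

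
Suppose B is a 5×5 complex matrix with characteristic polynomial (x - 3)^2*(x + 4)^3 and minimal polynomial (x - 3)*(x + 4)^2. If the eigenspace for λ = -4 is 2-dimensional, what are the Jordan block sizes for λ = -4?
Block sizes for λ = -4: [2, 1]

Step 1 — from the characteristic polynomial, algebraic multiplicity of λ = -4 is 3. From dim ker(B − (-4)·I) = 2, there are exactly 2 Jordan blocks for λ = -4.
Step 2 — from the minimal polynomial, the factor (x + 4)^2 tells us the largest block for λ = -4 has size 2.
Step 3 — with total size 3, 2 blocks, and largest block 2, the block sizes (in nonincreasing order) are [2, 1].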